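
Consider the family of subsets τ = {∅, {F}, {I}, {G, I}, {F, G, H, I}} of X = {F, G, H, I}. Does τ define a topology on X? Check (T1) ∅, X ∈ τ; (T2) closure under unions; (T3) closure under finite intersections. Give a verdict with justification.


τ is NOT a topology on X.

Axiom (T1): ∅ ∈ τ? Yes; X ∈ τ? Yes.
Axiom (T2/T3): check pairwise unions and intersections of members of τ.
Counterexample for (T2): {F} ∪ {I} = {F, I} ∉ τ. Therefore τ is NOT a topology.


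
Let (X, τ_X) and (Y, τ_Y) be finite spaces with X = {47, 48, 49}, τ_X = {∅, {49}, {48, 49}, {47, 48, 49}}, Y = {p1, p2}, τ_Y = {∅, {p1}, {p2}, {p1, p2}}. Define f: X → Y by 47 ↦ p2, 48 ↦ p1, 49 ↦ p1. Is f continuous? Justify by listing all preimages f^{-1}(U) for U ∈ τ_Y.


f is NOT continuous.

Compute f^{-1}(U) for each U ∈ τ_Y:
  U = ∅: f^{-1}(U) = ∅ ∈ τ_X ✓.
  U = {p1}: f^{-1}(U) = {48, 49} ∈ τ_X ✓.
  U = {p2}: f^{-1}(U) = {47} ∉ τ_X ✗.
  U = {p1, p2}: f^{-1}(U) = {47, 48, 49} ∈ τ_X ✓.
Found U = {p2} with f^{-1}(U) = {47} not in τ_X. Therefore f is NOT continuous.


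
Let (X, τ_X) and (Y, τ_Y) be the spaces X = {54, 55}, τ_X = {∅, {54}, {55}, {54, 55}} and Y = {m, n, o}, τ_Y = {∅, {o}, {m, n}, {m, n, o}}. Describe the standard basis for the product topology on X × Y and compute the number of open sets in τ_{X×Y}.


Basis B = {∅ × ∅, {54} × {o}, {55} × {o}, {54} × {m, n}, {54, 55} × {o}, {55} × {m, n}, {54} × {m, n, o}, {55} × {m, n, o}, {54, 55} × {m, n}, {54, 55} × {m, n, o}}; |τ_{X×Y}| = 16.

Enumerate products U × V with U ∈ τ_X, V ∈ τ_Y (deduplicated):
  ∅ × ∅ = {} (∅)
  {54} × {o} = {(54,o)}
  {55} × {o} = {(55,o)}
  {54} × {m, n} = {(54,m), (54,n)}
  {54, 55} × {o} = {(54,o), (55,o)}
  {55} × {m, n} = {(55,m), (55,n)}
  {54} × {m, n, o} = {(54,m), (54,n), (54,o)}
  {55} × {m, n, o} = {(55,m), (55,n), (55,o)}
  {54, 55} × {m, n} = {(54,m), (54,n), (55,m), (55,n)}
  {54, 55} × {m, n, o} = {(54,m), (54,n), (54,o), (55,m), (55,n), (55,o)}
These 10 distinct sets form the basis B.
Close under arbitrary unions to get τ_{X×Y}; counting gives |τ_{X×Y}| = 16.


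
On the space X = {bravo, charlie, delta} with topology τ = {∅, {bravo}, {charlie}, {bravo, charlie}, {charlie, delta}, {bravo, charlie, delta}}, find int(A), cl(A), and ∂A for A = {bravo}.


int(A) = {bravo}, cl(A) = {bravo}, ∂A = ∅.

Closed sets in (X, τ) are complements of opens:
  closed(X, τ) = {∅, {bravo}, {delta}, {bravo, delta}, {charlie, delta}, {bravo, charlie, delta}}.
int(A) = ⋃ {U ∈ τ : U ⊆ A}. Opens contained in A: ∅, {bravo}.
Taking the union of these: int(A) = {bravo}.
cl(A) = ⋂ {C closed : A ⊆ C}. Closed sets containing A: {bravo}, {bravo, delta}, {bravo, charlie, delta}.
Intersecting these: cl(A) = {bravo}.
∂A = cl(A) ∖ int(A) = {bravo} ∖ {bravo} = ∅.


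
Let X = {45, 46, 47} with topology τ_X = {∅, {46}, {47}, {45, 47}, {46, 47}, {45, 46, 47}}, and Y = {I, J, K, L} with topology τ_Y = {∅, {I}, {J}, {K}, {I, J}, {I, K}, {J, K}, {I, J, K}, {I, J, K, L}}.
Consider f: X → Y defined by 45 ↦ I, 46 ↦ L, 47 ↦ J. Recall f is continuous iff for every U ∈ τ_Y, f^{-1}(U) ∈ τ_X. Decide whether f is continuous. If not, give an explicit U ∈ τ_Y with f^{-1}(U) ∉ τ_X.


f is NOT continuous.

Compute f^{-1}(U) for each U ∈ τ_Y:
  U = ∅: f^{-1}(U) = ∅ ∈ τ_X ✓.
  U = {I}: f^{-1}(U) = {45} ∉ τ_X ✗.
  U = {J}: f^{-1}(U) = {47} ∈ τ_X ✓.
  U = {K}: f^{-1}(U) = ∅ ∈ τ_X ✓.
  U = {I, J}: f^{-1}(U) = {45, 47} ∈ τ_X ✓.
  U = {I, K}: f^{-1}(U) = {45} ∉ τ_X ✗.
  U = {J, K}: f^{-1}(U) = {47} ∈ τ_X ✓.
  U = {I, J, K}: f^{-1}(U) = {45, 47} ∈ τ_X ✓.
  U = {I, J, K, L}: f^{-1}(U) = {45, 46, 47} ∈ τ_X ✓.
Found U = {I} with f^{-1}(U) = {45} not in τ_X. Therefore f is NOT continuous.


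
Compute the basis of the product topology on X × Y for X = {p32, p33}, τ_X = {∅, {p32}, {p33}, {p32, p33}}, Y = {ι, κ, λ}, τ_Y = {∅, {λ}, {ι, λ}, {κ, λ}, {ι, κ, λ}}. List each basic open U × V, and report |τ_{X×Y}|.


Basis B = {∅ × ∅, {p32} × {λ}, {p33} × {λ}, {p32} × {ι, λ}, {p32} × {κ, λ}, {p32, p33} × {λ}, {p33} × {ι, λ}, {p33} × {κ, λ}, {p32} × {ι, κ, λ}, {p33} × {ι, κ, λ}, {p32, p33} × {ι, λ}, {p32, p33} × {κ, λ}, {p32, p33} × {ι, κ, λ}}; |τ_{X×Y}| = 25.

Enumerate products U × V with U ∈ τ_X, V ∈ τ_Y (deduplicated):
  ∅ × ∅ = {} (∅)
  {p32} × {λ} = {(p32,λ)}
  {p33} × {λ} = {(p33,λ)}
  {p32} × {ι, λ} = {(p32,ι), (p32,λ)}
  {p32} × {κ, λ} = {(p32,κ), (p32,λ)}
  {p32, p33} × {λ} = {(p32,λ), (p33,λ)}
  {p33} × {ι, λ} = {(p33,ι), (p33,λ)}
  {p33} × {κ, λ} = {(p33,κ), (p33,λ)}
  {p32} × {ι, κ, λ} = {(p32,ι), (p32,κ), (p32,λ)}
  {p33} × {ι, κ, λ} = {(p33,ι), (p33,κ), (p33,λ)}
  {p32, p33} × {ι, λ} = {(p32,ι), (p32,λ), (p33,ι), (p33,λ)}
  {p32, p33} × {κ, λ} = {(p32,κ), (p32,λ), (p33,κ), (p33,λ)}
  {p32, p33} × {ι, κ, λ} = {(p32,ι), (p32,κ), (p32,λ), (p33,ι), (p33,κ), (p33,λ)}
These 13 distinct sets form the basis B.
Close under arbitrary unions to get τ_{X×Y}; counting gives |τ_{X×Y}| = 25.


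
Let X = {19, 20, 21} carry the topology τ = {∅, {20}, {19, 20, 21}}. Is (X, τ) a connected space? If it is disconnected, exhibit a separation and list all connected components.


(X, τ) is connected.

Find clopen sets (U ∈ τ with X ∖ U ∈ τ):
  U = ∅, X ∖ U = {19, 20, 21} — both open, so U is clopen.
  U = {19, 20, 21}, X ∖ U = ∅ — both open, so U is clopen.
Only trivial clopens (∅ and X) exist, so (X, τ) is connected.
Compute connected components by grouping points that agree on all clopens:
  component: {19, 20, 21}


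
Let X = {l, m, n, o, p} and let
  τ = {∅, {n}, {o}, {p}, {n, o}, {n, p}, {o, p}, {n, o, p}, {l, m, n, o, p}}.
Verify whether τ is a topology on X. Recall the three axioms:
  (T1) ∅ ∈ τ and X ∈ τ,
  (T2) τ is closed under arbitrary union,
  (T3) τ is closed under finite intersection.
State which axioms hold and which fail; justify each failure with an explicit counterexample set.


τ IS a topology on X.

Axiom (T1): ∅ ∈ τ? Yes; X ∈ τ? Yes.
Axiom (T2/T3): check pairwise unions and intersections of members of τ.
All pairwise intersections and unions checked — each lies in τ. Therefore τ satisfies (T1), (T2), (T3): it IS a topology on X.


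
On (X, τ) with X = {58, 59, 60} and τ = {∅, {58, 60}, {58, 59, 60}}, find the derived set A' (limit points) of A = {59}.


A' = ∅

For each x ∈ X, list the open sets U ∈ τ with x ∈ U, then check whether U ∩ (A ∖ {x}) ≠ ∅ for every such U.
  x = 58: open {58, 60} ∋ x has {58, 60} ∩ (A ∖ {58}) = ∅, so x is NOT a limit point.
  x = 59: open {58, 59, 60} ∋ x has {58, 59, 60} ∩ (A ∖ {59}) = ∅, so x is NOT a limit point.
  x = 60: open {58, 60} ∋ x has {58, 60} ∩ (A ∖ {60}) = ∅, so x is NOT a limit point.
Collecting: A' = ∅.


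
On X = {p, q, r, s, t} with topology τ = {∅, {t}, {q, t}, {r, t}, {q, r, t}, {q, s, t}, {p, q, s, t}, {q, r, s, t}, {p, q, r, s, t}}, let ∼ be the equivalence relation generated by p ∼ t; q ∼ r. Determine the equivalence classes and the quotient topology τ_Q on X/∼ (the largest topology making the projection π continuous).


X/∼ = {[p=t], [q=r], [s]}; |τ_Q| = 2.

Equivalence classes: [p=t], [q=r], [s].
Quotient map π: X → X/∼ sends p ↦ [p=t], q ↦ [q=r], r ↦ [q=r], s ↦ [s], t ↦ [p=t].
For each subset V ⊆ X/∼, compute π^{-1}(V) ⊆ X and check whether π^{-1}(V) ∈ τ. V is open in τ_Q iff π^{-1}(V) ∈ τ.
  V = {}: π^{-1}(V) = ∅ ∈ τ ✓.
  V = {[p=t]}: π^{-1}(V) = {p, t} ∉ τ ✗.
  V = {[q=r]}: π^{-1}(V) = {q, r} ∉ τ ✗.
  V = {[p=t], [q=r]}: π^{-1}(V) = {p, q, r, t} ∉ τ ✗.
  V = {[s]}: π^{-1}(V) = {s} ∉ τ ✗.
  V = {[p=t], [s]}: π^{-1}(V) = {p, s, t} ∉ τ ✗.
  V = {[q=r], [s]}: π^{-1}(V) = {q, r, s} ∉ τ ✗.
  V = {[p=t], [q=r], [s]}: π^{-1}(V) = {p, q, r, s, t} ∈ τ ✓.
Open sets in the quotient: τ_Q = {{}, {[p=t], [q=r], [s]}} (2 elements).


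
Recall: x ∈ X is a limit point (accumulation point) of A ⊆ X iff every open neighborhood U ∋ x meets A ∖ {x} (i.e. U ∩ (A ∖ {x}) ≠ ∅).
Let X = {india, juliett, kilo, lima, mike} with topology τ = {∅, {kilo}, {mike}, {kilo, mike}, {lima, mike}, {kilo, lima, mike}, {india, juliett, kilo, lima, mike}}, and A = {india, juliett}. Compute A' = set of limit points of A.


A' = {india, juliett}

For each x ∈ X, list the open sets U ∈ τ with x ∈ U, then check whether U ∩ (A ∖ {x}) ≠ ∅ for every such U.
  x = india: opens ∋ x are {india, juliett, kilo, lima, mike}; each meets A ∖ {india}, so x IS a limit point.
  x = juliett: opens ∋ x are {india, juliett, kilo, lima, mike}; each meets A ∖ {juliett}, so x IS a limit point.
  x = kilo: open {kilo} ∋ x has {kilo} ∩ (A ∖ {kilo}) = ∅, so x is NOT a limit point.
  x = lima: open {lima, mike} ∋ x has {lima, mike} ∩ (A ∖ {lima}) = ∅, so x is NOT a limit point.
  x = mike: open {mike} ∋ x has {mike} ∩ (A ∖ {mike}) = ∅, so x is NOT a limit point.
Collecting: A' = {india, juliett}.


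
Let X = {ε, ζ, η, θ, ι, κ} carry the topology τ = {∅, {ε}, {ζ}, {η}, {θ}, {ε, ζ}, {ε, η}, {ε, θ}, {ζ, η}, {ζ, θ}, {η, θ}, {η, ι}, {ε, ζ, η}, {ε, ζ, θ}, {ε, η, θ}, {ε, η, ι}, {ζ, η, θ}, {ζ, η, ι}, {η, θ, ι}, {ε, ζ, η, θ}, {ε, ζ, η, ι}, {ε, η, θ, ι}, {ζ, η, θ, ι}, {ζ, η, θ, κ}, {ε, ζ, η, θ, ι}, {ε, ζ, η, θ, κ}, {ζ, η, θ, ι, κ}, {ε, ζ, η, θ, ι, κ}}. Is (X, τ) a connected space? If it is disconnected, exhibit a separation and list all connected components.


(X, τ) is disconnected; components = [{ε}, {ζ, η, θ, ι, κ}].

Find clopen sets (U ∈ τ with X ∖ U ∈ τ):
  U = ∅, X ∖ U = {ε, ζ, η, θ, ι, κ} — both open, so U is clopen.
  U = {ε}, X ∖ U = {ζ, η, θ, ι, κ} — both open, so U is clopen.
  U = {ζ, η, θ, ι, κ}, X ∖ U = {ε} — both open, so U is clopen.
  U = {ε, ζ, η, θ, ι, κ}, X ∖ U = ∅ — both open, so U is clopen.
Nontrivial clopen(s) exist: e.g. {ε}. So (X, τ) is disconnected.
Compute connected components by grouping points that agree on all clopens:
  component: {ε}
  component: {ζ, η, θ, ι, κ}


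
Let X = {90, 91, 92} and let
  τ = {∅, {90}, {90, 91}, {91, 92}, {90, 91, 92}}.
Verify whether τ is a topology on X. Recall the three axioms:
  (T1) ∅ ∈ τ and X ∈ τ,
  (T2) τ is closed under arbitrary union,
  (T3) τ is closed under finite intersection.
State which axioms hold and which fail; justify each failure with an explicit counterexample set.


τ is NOT a topology on X.

Axiom (T1): ∅ ∈ τ? Yes; X ∈ τ? Yes.
Axiom (T2/T3): check pairwise unions and intersections of members of τ.
Counterexample for (T3): {90, 91} ∩ {91, 92} = {91} ∉ τ. Therefore τ is NOT a topology.


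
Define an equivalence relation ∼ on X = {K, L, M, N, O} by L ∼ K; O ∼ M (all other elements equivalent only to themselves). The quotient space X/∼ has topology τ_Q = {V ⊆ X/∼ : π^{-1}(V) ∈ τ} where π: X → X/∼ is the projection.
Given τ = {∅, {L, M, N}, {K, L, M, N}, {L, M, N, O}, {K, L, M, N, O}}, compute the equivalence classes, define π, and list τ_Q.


X/∼ = {[K=L], [M=O], [N]}; |τ_Q| = 2.

Equivalence classes: [K=L], [M=O], [N].
Quotient map π: X → X/∼ sends K ↦ [K=L], L ↦ [K=L], M ↦ [M=O], N ↦ [N], O ↦ [M=O].
For each subset V ⊆ X/∼, compute π^{-1}(V) ⊆ X and check whether π^{-1}(V) ∈ τ. V is open in τ_Q iff π^{-1}(V) ∈ τ.
  V = {}: π^{-1}(V) = ∅ ∈ τ ✓.
  V = {[K=L]}: π^{-1}(V) = {K, L} ∉ τ ✗.
  V = {[M=O]}: π^{-1}(V) = {M, O} ∉ τ ✗.
  V = {[K=L], [M=O]}: π^{-1}(V) = {K, L, M, O} ∉ τ ✗.
  V = {[N]}: π^{-1}(V) = {N} ∉ τ ✗.
  V = {[K=L], [N]}: π^{-1}(V) = {K, L, N} ∉ τ ✗.
  V = {[M=O], [N]}: π^{-1}(V) = {M, N, O} ∉ τ ✗.
  V = {[K=L], [M=O], [N]}: π^{-1}(V) = {K, L, M, N, O} ∈ τ ✓.
Open sets in the quotient: τ_Q = {{}, {[K=L], [M=O], [N]}} (2 elements).


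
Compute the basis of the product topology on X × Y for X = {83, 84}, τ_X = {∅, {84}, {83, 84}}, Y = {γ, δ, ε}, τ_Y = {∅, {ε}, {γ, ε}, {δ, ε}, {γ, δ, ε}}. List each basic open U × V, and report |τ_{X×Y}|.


Basis B = {∅ × ∅, {84} × {ε}, {83, 84} × {ε}, {84} × {γ, ε}, {84} × {δ, ε}, {84} × {γ, δ, ε}, {83, 84} × {γ, ε}, {83, 84} × {δ, ε}, {83, 84} × {γ, δ, ε}}; |τ_{X×Y}| = 14.

Enumerate products U × V with U ∈ τ_X, V ∈ τ_Y (deduplicated):
  ∅ × ∅ = {} (∅)
  {84} × {ε} = {(84,ε)}
  {83, 84} × {ε} = {(83,ε), (84,ε)}
  {84} × {γ, ε} = {(84,γ), (84,ε)}
  {84} × {δ, ε} = {(84,δ), (84,ε)}
  {84} × {γ, δ, ε} = {(84,γ), (84,δ), (84,ε)}
  {83, 84} × {γ, ε} = {(83,γ), (83,ε), (84,γ), (84,ε)}
  {83, 84} × {δ, ε} = {(83,δ), (83,ε), (84,δ), (84,ε)}
  {83, 84} × {γ, δ, ε} = {(83,γ), (83,δ), (83,ε), (84,γ), (84,δ), (84,ε)}
These 9 distinct sets form the basis B.
Close under arbitrary unions to get τ_{X×Y}; counting gives |τ_{X×Y}| = 14.


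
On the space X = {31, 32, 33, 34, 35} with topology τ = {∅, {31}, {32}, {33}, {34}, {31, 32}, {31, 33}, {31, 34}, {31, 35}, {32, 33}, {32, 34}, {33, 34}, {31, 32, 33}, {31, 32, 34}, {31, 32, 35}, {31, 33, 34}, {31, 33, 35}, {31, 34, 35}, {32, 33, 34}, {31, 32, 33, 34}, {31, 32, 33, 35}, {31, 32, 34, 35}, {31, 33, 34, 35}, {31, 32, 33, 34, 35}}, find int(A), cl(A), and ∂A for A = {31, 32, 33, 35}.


int(A) = {31, 32, 33, 35}, cl(A) = {31, 32, 33, 35}, ∂A = ∅.

Closed sets in (X, τ) are complements of opens:
  closed(X, τ) = {∅, {32}, {33}, {34}, {35}, {31, 35}, {32, 33}, {32, 34}, {32, 35}, {33, 34}, {33, 35}, {34, 35}, {31, 32, 35}, {31, 33, 35}, {31, 34, 35}, {32, 33, 34}, {32, 33, 35}, {32, 34, 35}, {33, 34, 35}, {31, 32, 33, 35}, {31, 32, 34, 35}, {31, 33, 34, 35}, {32, 33, 34, 35}, {31, 32, 33, 34, 35}}.
int(A) = ⋃ {U ∈ τ : U ⊆ A}. Opens contained in A: ∅, {31}, {32}, {33}, {31, 32}, {31, 33}, {31, 35}, {32, 33}, {31, 32, 33}, {31, 32, 35}, {31, 33, 35}, {31, 32, 33, 35}.
Taking the union of these: int(A) = {31, 32, 33, 35}.
cl(A) = ⋂ {C closed : A ⊆ C}. Closed sets containing A: {31, 32, 33, 35}, {31, 32, 33, 34, 35}.
Intersecting these: cl(A) = {31, 32, 33, 35}.
∂A = cl(A) ∖ int(A) = {31, 32, 33, 35} ∖ {31, 32, 33, 35} = ∅.


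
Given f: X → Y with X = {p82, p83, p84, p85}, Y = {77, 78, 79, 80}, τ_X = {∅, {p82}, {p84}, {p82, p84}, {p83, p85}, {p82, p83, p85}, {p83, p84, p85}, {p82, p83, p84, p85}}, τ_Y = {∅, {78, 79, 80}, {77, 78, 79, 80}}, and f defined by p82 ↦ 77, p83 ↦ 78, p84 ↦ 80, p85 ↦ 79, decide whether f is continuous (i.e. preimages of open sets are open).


f IS continuous.

Compute f^{-1}(U) for each U ∈ τ_Y:
  U = ∅: f^{-1}(U) = ∅ ∈ τ_X ✓.
  U = {78, 79, 80}: f^{-1}(U) = {p83, p84, p85} ∈ τ_X ✓.
  U = {77, 78, 79, 80}: f^{-1}(U) = {p82, p83, p84, p85} ∈ τ_X ✓.
Every preimage lies in τ_X, so f IS continuous.


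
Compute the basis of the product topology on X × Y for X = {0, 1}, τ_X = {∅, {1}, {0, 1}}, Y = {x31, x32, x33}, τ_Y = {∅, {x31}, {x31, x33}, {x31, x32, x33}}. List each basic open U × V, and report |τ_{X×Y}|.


Basis B = {∅ × ∅, {1} × {x31}, {0, 1} × {x31}, {1} × {x31, x33}, {1} × {x31, x32, x33}, {0, 1} × {x31, x33}, {0, 1} × {x31, x32, x33}}; |τ_{X×Y}| = 10.

Enumerate products U × V with U ∈ τ_X, V ∈ τ_Y (deduplicated):
  ∅ × ∅ = {} (∅)
  {1} × {x31} = {(1,x31)}
  {0, 1} × {x31} = {(0,x31), (1,x31)}
  {1} × {x31, x33} = {(1,x31), (1,x33)}
  {1} × {x31, x32, x33} = {(1,x31), (1,x32), (1,x33)}
  {0, 1} × {x31, x33} = {(0,x31), (0,x33), (1,x31), (1,x33)}
  {0, 1} × {x31, x32, x33} = {(0,x31), (0,x32), (0,x33), (1,x31), (1,x32), (1,x33)}
These 7 distinct sets form the basis B.
Close under arbitrary unions to get τ_{X×Y}; counting gives |τ_{X×Y}| = 10.


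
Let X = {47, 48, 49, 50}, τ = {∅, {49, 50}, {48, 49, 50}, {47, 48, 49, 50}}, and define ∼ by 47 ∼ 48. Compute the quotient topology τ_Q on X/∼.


X/∼ = {[47=48], [49], [50]}; |τ_Q| = 3.

Equivalence classes: [47=48], [49], [50].
Quotient map π: X → X/∼ sends 47 ↦ [47=48], 48 ↦ [47=48], 49 ↦ [49], 50 ↦ [50].
For each subset V ⊆ X/∼, compute π^{-1}(V) ⊆ X and check whether π^{-1}(V) ∈ τ. V is open in τ_Q iff π^{-1}(V) ∈ τ.
  V = {}: π^{-1}(V) = ∅ ∈ τ ✓.
  V = {[47=48]}: π^{-1}(V) = {47, 48} ∉ τ ✗.
  V = {[49]}: π^{-1}(V) = {49} ∉ τ ✗.
  V = {[47=48], [49]}: π^{-1}(V) = {47, 48, 49} ∉ τ ✗.
  V = {[50]}: π^{-1}(V) = {50} ∉ τ ✗.
  V = {[47=48], [50]}: π^{-1}(V) = {47, 48, 50} ∉ τ ✗.
  V = {[49], [50]}: π^{-1}(V) = {49, 50} ∈ τ ✓.
  V = {[47=48], [49], [50]}: π^{-1}(V) = {47, 48, 49, 50} ∈ τ ✓.
Open sets in the quotient: τ_Q = {{}, {[49], [50]}, {[47=48], [49], [50]}} (3 elements).


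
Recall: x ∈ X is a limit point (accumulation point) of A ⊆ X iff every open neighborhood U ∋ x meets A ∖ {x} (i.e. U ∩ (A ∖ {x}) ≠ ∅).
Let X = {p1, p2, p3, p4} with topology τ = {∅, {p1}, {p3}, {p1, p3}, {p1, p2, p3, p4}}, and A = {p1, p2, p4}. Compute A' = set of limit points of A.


A' = {p2, p4}

For each x ∈ X, list the open sets U ∈ τ with x ∈ U, then check whether U ∩ (A ∖ {x}) ≠ ∅ for every such U.
  x = p1: open {p1} ∋ x has {p1} ∩ (A ∖ {p1}) = ∅, so x is NOT a limit point.
  x = p2: opens ∋ x are {p1, p2, p3, p4}; each meets A ∖ {p2}, so x IS a limit point.
  x = p3: open {p3} ∋ x has {p3} ∩ (A ∖ {p3}) = ∅, so x is NOT a limit point.
  x = p4: opens ∋ x are {p1, p2, p3, p4}; each meets A ∖ {p4}, so x IS a limit point.
Collecting: A' = {p2, p4}.


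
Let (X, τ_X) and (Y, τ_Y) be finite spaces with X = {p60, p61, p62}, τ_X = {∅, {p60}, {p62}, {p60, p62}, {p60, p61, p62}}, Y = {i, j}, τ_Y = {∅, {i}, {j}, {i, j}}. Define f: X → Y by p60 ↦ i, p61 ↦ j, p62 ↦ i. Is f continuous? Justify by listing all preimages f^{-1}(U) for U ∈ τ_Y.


f is NOT continuous.

Compute f^{-1}(U) for each U ∈ τ_Y:
  U = ∅: f^{-1}(U) = ∅ ∈ τ_X ✓.
  U = {i}: f^{-1}(U) = {p60, p62} ∈ τ_X ✓.
  U = {j}: f^{-1}(U) = {p61} ∉ τ_X ✗.
  U = {i, j}: f^{-1}(U) = {p60, p61, p62} ∈ τ_X ✓.
Found U = {j} with f^{-1}(U) = {p61} not in τ_X. Therefore f is NOT continuous.


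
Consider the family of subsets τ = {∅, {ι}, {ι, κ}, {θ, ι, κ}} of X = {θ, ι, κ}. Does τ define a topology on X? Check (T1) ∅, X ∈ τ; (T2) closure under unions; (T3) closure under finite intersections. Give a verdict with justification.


τ IS a topology on X.

Axiom (T1): ∅ ∈ τ? Yes; X ∈ τ? Yes.
Axiom (T2/T3): check pairwise unions and intersections of members of τ.
All pairwise intersections and unions checked — each lies in τ. Therefore τ satisfies (T1), (T2), (T3): it IS a topology on X.


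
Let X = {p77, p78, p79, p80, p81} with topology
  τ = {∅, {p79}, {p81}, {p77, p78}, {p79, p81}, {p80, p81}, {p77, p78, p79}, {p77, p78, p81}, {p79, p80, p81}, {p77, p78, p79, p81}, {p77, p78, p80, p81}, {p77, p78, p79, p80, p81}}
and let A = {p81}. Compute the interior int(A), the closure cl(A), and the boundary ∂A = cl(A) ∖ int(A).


int(A) = {p81}, cl(A) = {p80, p81}, ∂A = {p80}.

Closed sets in (X, τ) are complements of opens:
  closed(X, τ) = {∅, {p79}, {p80}, {p77, p78}, {p79, p80}, {p80, p81}, {p77, p78, p79}, {p77, p78, p80}, {p79, p80, p81}, {p77, p78, p79, p80}, {p77, p78, p80, p81}, {p77, p78, p79, p80, p81}}.
int(A) = ⋃ {U ∈ τ : U ⊆ A}. Opens contained in A: ∅, {p81}.
Taking the union of these: int(A) = {p81}.
cl(A) = ⋂ {C closed : A ⊆ C}. Closed sets containing A: {p80, p81}, {p79, p80, p81}, {p77, p78, p80, p81}, {p77, p78, p79, p80, p81}.
Intersecting these: cl(A) = {p80, p81}.
∂A = cl(A) ∖ int(A) = {p80, p81} ∖ {p81} = {p80}.


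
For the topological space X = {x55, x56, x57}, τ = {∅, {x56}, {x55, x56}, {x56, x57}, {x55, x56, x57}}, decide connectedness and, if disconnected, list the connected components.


(X, τ) is connected.

Find clopen sets (U ∈ τ with X ∖ U ∈ τ):
  U = ∅, X ∖ U = {x55, x56, x57} — both open, so U is clopen.
  U = {x55, x56, x57}, X ∖ U = ∅ — both open, so U is clopen.
Only trivial clopens (∅ and X) exist, so (X, τ) is connected.
Compute connected components by grouping points that agree on all clopens:
  component: {x55, x56, x57}


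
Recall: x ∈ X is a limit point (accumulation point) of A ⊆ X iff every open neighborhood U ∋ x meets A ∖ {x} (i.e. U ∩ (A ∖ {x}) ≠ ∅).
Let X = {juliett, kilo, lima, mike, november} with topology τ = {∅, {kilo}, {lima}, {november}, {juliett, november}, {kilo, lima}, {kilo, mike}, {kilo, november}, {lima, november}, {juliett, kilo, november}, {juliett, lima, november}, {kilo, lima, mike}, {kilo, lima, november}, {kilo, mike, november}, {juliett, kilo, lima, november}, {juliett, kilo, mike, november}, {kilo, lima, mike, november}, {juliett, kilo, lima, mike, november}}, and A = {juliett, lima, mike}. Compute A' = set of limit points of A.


A' = ∅

For each x ∈ X, list the open sets U ∈ τ with x ∈ U, then check whether U ∩ (A ∖ {x}) ≠ ∅ for every such U.
  x = juliett: open {juliett, november} ∋ x has {juliett, november} ∩ (A ∖ {juliett}) = ∅, so x is NOT a limit point.
  x = kilo: open {kilo} ∋ x has {kilo} ∩ (A ∖ {kilo}) = ∅, so x is NOT a limit point.
  x = lima: open {lima} ∋ x has {lima} ∩ (A ∖ {lima}) = ∅, so x is NOT a limit point.
  x = mike: open {kilo, mike} ∋ x has {kilo, mike} ∩ (A ∖ {mike}) = ∅, so x is NOT a limit point.
  x = november: open {november} ∋ x has {november} ∩ (A ∖ {november}) = ∅, so x is NOT a limit point.
Collecting: A' = ∅.


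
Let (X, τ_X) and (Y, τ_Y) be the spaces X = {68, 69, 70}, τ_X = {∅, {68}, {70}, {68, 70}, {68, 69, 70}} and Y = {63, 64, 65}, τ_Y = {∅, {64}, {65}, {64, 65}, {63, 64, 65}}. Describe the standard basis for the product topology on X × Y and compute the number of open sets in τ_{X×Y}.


Basis B = {∅ × ∅, {68} × {64}, {68} × {65}, {70} × {64}, {70} × {65}, {68} × {64, 65}, {68, 70} × {64}, {68, 70} × {65}, {70} × {64, 65}, {68} × {63, 64, 65}, {68, 69, 70} × {64}, {68, 69, 70} × {65}, {70} × {63, 64, 65}, {68, 70} × {64, 65}, {68, 70} × {63, 64, 65}, {68, 69, 70} × {64, 65}, {68, 69, 70} × {63, 64, 65}}; |τ_{X×Y}| = 48.

Enumerate products U × V with U ∈ τ_X, V ∈ τ_Y (deduplicated):
  ∅ × ∅ = {} (∅)
  {68} × {64} = {(68,64)}
  {68} × {65} = {(68,65)}
  {70} × {64} = {(70,64)}
  {70} × {65} = {(70,65)}
  {68} × {64, 65} = {(68,64), (68,65)}
  {68, 70} × {64} = {(68,64), (70,64)}
  {68, 70} × {65} = {(68,65), (70,65)}
  {70} × {64, 65} = {(70,64), (70,65)}
  {68} × {63, 64, 65} = {(68,63), (68,64), (68,65)}
  {68, 69, 70} × {64} = {(68,64), (69,64), (70,64)}
  {68, 69, 70} × {65} = {(68,65), (69,65), (70,65)}
  {70} × {63, 64, 65} = {(70,63), (70,64), (70,65)}
  {68, 70} × {64, 65} = {(68,64), (68,65), (70,64), (70,65)}
  {68, 70} × {63, 64, 65} = {(68,63), (68,64), (68,65), (70,63), (70,64), (70,65)}
  {68, 69, 70} × {64, 65} = {(68,64), (68,65), (69,64), (69,65), (70,64), (70,65)}
  {68, 69, 70} × {63, 64, 65} = {(68,63), (68,64), (68,65), (69,63), (69,64), (69,65), (70,63), (70,64), (70,65)}
These 17 distinct sets form the basis B.
Close under arbitrary unions to get τ_{X×Y}; counting gives |τ_{X×Y}| = 48.


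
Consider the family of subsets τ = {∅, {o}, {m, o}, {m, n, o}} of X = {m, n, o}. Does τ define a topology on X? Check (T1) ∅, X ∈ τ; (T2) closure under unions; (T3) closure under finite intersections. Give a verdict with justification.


τ IS a topology on X.

Axiom (T1): ∅ ∈ τ? Yes; X ∈ τ? Yes.
Axiom (T2/T3): check pairwise unions and intersections of members of τ.
All pairwise intersections and unions checked — each lies in τ. Therefore τ satisfies (T1), (T2), (T3): it IS a topology on X.


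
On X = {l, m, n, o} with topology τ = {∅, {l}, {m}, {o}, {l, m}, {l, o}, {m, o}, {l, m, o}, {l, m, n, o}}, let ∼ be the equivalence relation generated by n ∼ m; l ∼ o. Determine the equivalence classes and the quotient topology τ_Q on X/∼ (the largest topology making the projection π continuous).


X/∼ = {[l=o], [m=n]}; |τ_Q| = 3.

Equivalence classes: [l=o], [m=n].
Quotient map π: X → X/∼ sends l ↦ [l=o], m ↦ [m=n], n ↦ [m=n], o ↦ [l=o].
For each subset V ⊆ X/∼, compute π^{-1}(V) ⊆ X and check whether π^{-1}(V) ∈ τ. V is open in τ_Q iff π^{-1}(V) ∈ τ.
  V = {}: π^{-1}(V) = ∅ ∈ τ ✓.
  V = {[l=o]}: π^{-1}(V) = {l, o} ∈ τ ✓.
  V = {[m=n]}: π^{-1}(V) = {m, n} ∉ τ ✗.
  V = {[l=o], [m=n]}: π^{-1}(V) = {l, m, n, o} ∈ τ ✓.
Open sets in the quotient: τ_Q = {{}, {[l=o]}, {[l=o], [m=n]}} (3 elements).


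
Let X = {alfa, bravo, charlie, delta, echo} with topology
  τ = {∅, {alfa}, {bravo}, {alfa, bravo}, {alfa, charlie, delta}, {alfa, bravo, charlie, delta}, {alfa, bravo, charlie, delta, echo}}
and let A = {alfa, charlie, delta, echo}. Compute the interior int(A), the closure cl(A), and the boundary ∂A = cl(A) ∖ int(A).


int(A) = {alfa, charlie, delta}, cl(A) = {alfa, charlie, delta, echo}, ∂A = {echo}.

Closed sets in (X, τ) are complements of opens:
  closed(X, τ) = {∅, {echo}, {bravo, echo}, {charlie, delta, echo}, {alfa, charlie, delta, echo}, {bravo, charlie, delta, echo}, {alfa, bravo, charlie, delta, echo}}.
int(A) = ⋃ {U ∈ τ : U ⊆ A}. Opens contained in A: ∅, {alfa}, {alfa, charlie, delta}.
Taking the union of these: int(A) = {alfa, charlie, delta}.
cl(A) = ⋂ {C closed : A ⊆ C}. Closed sets containing A: {alfa, charlie, delta, echo}, {alfa, bravo, charlie, delta, echo}.
Intersecting these: cl(A) = {alfa, charlie, delta, echo}.
∂A = cl(A) ∖ int(A) = {alfa, charlie, delta, echo} ∖ {alfa, charlie, delta} = {echo}.


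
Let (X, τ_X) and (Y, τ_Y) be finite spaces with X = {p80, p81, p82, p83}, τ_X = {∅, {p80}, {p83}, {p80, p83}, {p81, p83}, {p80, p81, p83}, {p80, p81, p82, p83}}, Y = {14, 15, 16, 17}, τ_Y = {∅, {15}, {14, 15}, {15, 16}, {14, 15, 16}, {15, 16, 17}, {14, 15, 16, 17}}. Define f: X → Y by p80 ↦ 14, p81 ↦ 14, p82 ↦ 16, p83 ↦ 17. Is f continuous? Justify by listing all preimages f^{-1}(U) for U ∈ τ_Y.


f is NOT continuous.

Compute f^{-1}(U) for each U ∈ τ_Y:
  U = ∅: f^{-1}(U) = ∅ ∈ τ_X ✓.
  U = {15}: f^{-1}(U) = ∅ ∈ τ_X ✓.
  U = {14, 15}: f^{-1}(U) = {p80, p81} ∉ τ_X ✗.
  U = {15, 16}: f^{-1}(U) = {p82} ∉ τ_X ✗.
  U = {14, 15, 16}: f^{-1}(U) = {p80, p81, p82} ∉ τ_X ✗.
  U = {15, 16, 17}: f^{-1}(U) = {p82, p83} ∉ τ_X ✗.
  U = {14, 15, 16, 17}: f^{-1}(U) = {p80, p81, p82, p83} ∈ τ_X ✓.
Found U = {14, 15} with f^{-1}(U) = {p80, p81} not in τ_X. Therefore f is NOT continuous.


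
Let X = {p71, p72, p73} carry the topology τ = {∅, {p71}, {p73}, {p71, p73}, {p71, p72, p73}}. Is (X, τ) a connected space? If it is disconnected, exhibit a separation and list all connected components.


(X, τ) is connected.

Find clopen sets (U ∈ τ with X ∖ U ∈ τ):
  U = ∅, X ∖ U = {p71, p72, p73} — both open, so U is clopen.
  U = {p71, p72, p73}, X ∖ U = ∅ — both open, so U is clopen.
Only trivial clopens (∅ and X) exist, so (X, τ) is connected.
Compute connected components by grouping points that agree on all clopens:
  component: {p71, p72, p73}


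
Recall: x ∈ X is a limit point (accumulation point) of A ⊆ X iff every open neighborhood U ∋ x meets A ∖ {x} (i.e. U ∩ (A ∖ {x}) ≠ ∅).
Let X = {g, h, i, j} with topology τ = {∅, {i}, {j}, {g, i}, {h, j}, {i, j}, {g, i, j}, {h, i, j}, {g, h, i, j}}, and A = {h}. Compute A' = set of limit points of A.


A' = ∅

For each x ∈ X, list the open sets U ∈ τ with x ∈ U, then check whether U ∩ (A ∖ {x}) ≠ ∅ for every such U.
  x = g: open {g, i} ∋ x has {g, i} ∩ (A ∖ {g}) = ∅, so x is NOT a limit point.
  x = h: open {h, j} ∋ x has {h, j} ∩ (A ∖ {h}) = ∅, so x is NOT a limit point.
  x = i: open {i} ∋ x has {i} ∩ (A ∖ {i}) = ∅, so x is NOT a limit point.
  x = j: open {j} ∋ x has {j} ∩ (A ∖ {j}) = ∅, so x is NOT a limit point.
Collecting: A' = ∅.


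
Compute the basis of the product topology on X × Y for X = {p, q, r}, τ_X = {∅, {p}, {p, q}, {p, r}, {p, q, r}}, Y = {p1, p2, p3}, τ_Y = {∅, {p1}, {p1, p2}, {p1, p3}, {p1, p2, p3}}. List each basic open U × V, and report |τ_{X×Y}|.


Basis B = {∅ × ∅, {p} × {p1}, {p} × {p1, p2}, {p} × {p1, p3}, {p, q} × {p1}, {p, r} × {p1}, {p} × {p1, p2, p3}, {p, q, r} × {p1}, {p, q} × {p1, p2}, {p, r} × {p1, p2}, {p, q} × {p1, p3}, {p, r} × {p1, p3}, {p, q} × {p1, p2, p3}, {p, r} × {p1, p2, p3}, {p, q, r} × {p1, p2}, {p, q, r} × {p1, p3}, {p, q, r} × {p1, p2, p3}}; |τ_{X×Y}| = 48.

Enumerate products U × V with U ∈ τ_X, V ∈ τ_Y (deduplicated):
  ∅ × ∅ = {} (∅)
  {p} × {p1} = {(p,p1)}
  {p} × {p1, p2} = {(p,p1), (p,p2)}
  {p} × {p1, p3} = {(p,p1), (p,p3)}
  {p, q} × {p1} = {(p,p1), (q,p1)}
  {p, r} × {p1} = {(p,p1), (r,p1)}
  {p} × {p1, p2, p3} = {(p,p1), (p,p2), (p,p3)}
  {p, q, r} × {p1} = {(p,p1), (q,p1), (r,p1)}
  {p, q} × {p1, p2} = {(p,p1), (p,p2), (q,p1), (q,p2)}
  {p, r} × {p1, p2} = {(p,p1), (p,p2), (r,p1), (r,p2)}
  {p, q} × {p1, p3} = {(p,p1), (p,p3), (q,p1), (q,p3)}
  {p, r} × {p1, p3} = {(p,p1), (p,p3), (r,p1), (r,p3)}
  {p, q} × {p1, p2, p3} = {(p,p1), (p,p2), (p,p3), (q,p1), (q,p2), (q,p3)}
  {p, r} × {p1, p2, p3} = {(p,p1), (p,p2), (p,p3), (r,p1), (r,p2), (r,p3)}
  {p, q, r} × {p1, p2} = {(p,p1), (p,p2), (q,p1), (q,p2), (r,p1), (r,p2)}
  {p, q, r} × {p1, p3} = {(p,p1), (p,p3), (q,p1), (q,p3), (r,p1), (r,p3)}
  {p, q, r} × {p1, p2, p3} = {(p,p1), (p,p2), (p,p3), (q,p1), (q,p2), (q,p3), (r,p1), (r,p2), (r,p3)}
These 17 distinct sets form the basis B.
Close under arbitrary unions to get τ_{X×Y}; counting gives |τ_{X×Y}| = 48.


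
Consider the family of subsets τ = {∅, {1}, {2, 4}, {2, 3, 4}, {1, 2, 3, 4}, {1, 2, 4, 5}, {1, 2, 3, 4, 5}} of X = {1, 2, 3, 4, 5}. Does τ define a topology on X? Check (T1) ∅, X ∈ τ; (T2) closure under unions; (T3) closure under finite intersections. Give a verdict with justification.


τ is NOT a topology on X.

Axiom (T1): ∅ ∈ τ? Yes; X ∈ τ? Yes.
Axiom (T2/T3): check pairwise unions and intersections of members of τ.
Counterexample for (T2): {1} ∪ {2, 4} = {1, 2, 4} ∉ τ. Therefore τ is NOT a topology.


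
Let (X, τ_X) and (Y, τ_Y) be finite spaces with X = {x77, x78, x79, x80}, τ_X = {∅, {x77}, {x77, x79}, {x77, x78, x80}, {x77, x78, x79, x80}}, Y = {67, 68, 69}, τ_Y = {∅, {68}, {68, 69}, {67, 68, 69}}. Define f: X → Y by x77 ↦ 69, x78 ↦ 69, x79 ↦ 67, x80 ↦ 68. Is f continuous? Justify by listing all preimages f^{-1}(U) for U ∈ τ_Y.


f is NOT continuous.

Compute f^{-1}(U) for each U ∈ τ_Y:
  U = ∅: f^{-1}(U) = ∅ ∈ τ_X ✓.
  U = {68}: f^{-1}(U) = {x80} ∉ τ_X ✗.
  U = {68, 69}: f^{-1}(U) = {x77, x78, x80} ∈ τ_X ✓.
  U = {67, 68, 69}: f^{-1}(U) = {x77, x78, x79, x80} ∈ τ_X ✓.
Found U = {68} with f^{-1}(U) = {x80} not in τ_X. Therefore f is NOT continuous.


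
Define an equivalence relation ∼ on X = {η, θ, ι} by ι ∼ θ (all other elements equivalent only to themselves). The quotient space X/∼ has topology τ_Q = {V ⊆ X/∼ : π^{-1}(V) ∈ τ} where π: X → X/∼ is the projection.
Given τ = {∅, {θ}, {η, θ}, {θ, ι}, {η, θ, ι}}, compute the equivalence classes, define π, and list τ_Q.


X/∼ = {[η], [θ=ι]}; |τ_Q| = 3.

Equivalence classes: [η], [θ=ι].
Quotient map π: X → X/∼ sends η ↦ [η], θ ↦ [θ=ι], ι ↦ [θ=ι].
For each subset V ⊆ X/∼, compute π^{-1}(V) ⊆ X and check whether π^{-1}(V) ∈ τ. V is open in τ_Q iff π^{-1}(V) ∈ τ.
  V = {}: π^{-1}(V) = ∅ ∈ τ ✓.
  V = {[η]}: π^{-1}(V) = {η} ∉ τ ✗.
  V = {[θ=ι]}: π^{-1}(V) = {θ, ι} ∈ τ ✓.
  V = {[η], [θ=ι]}: π^{-1}(V) = {η, θ, ι} ∈ τ ✓.
Open sets in the quotient: τ_Q = {{}, {[θ=ι]}, {[η], [θ=ι]}} (3 elements).


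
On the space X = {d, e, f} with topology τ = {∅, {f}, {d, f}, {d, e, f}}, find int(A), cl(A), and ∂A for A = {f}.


int(A) = {f}, cl(A) = {d, e, f}, ∂A = {d, e}.

Closed sets in (X, τ) are complements of opens:
  closed(X, τ) = {∅, {e}, {d, e}, {d, e, f}}.
int(A) = ⋃ {U ∈ τ : U ⊆ A}. Opens contained in A: ∅, {f}.
Taking the union of these: int(A) = {f}.
cl(A) = ⋂ {C closed : A ⊆ C}. Closed sets containing A: {d, e, f}.
Intersecting these: cl(A) = {d, e, f}.
∂A = cl(A) ∖ int(A) = {d, e, f} ∖ {f} = {d, e}.


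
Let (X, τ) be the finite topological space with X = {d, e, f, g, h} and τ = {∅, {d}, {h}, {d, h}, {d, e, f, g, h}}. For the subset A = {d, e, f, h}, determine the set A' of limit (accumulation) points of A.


A' = {e, f, g}

For each x ∈ X, list the open sets U ∈ τ with x ∈ U, then check whether U ∩ (A ∖ {x}) ≠ ∅ for every such U.
  x = d: open {d} ∋ x has {d} ∩ (A ∖ {d}) = ∅, so x is NOT a limit point.
  x = e: opens ∋ x are {d, e, f, g, h}; each meets A ∖ {e}, so x IS a limit point.
  x = f: opens ∋ x are {d, e, f, g, h}; each meets A ∖ {f}, so x IS a limit point.
  x = g: opens ∋ x are {d, e, f, g, h}; each meets A ∖ {g}, so x IS a limit point.
  x = h: open {h} ∋ x has {h} ∩ (A ∖ {h}) = ∅, so x is NOT a limit point.
Collecting: A' = {e, f, g}.


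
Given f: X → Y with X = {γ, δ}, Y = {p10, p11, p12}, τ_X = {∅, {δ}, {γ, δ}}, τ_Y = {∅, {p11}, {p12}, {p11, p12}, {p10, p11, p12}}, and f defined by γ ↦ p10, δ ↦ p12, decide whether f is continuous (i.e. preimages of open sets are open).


f IS continuous.

Compute f^{-1}(U) for each U ∈ τ_Y:
  U = ∅: f^{-1}(U) = ∅ ∈ τ_X ✓.
  U = {p11}: f^{-1}(U) = ∅ ∈ τ_X ✓.
  U = {p12}: f^{-1}(U) = {δ} ∈ τ_X ✓.
  U = {p11, p12}: f^{-1}(U) = {δ} ∈ τ_X ✓.
  U = {p10, p11, p12}: f^{-1}(U) = {γ, δ} ∈ τ_X ✓.
Every preimage lies in τ_X, so f IS continuous.


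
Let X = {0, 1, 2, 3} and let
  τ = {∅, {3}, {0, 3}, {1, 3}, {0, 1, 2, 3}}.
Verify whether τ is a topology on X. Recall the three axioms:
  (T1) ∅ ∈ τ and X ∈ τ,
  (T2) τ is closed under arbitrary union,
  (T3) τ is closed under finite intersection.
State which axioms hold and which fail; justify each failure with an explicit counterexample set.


τ is NOT a topology on X.

Axiom (T1): ∅ ∈ τ? Yes; X ∈ τ? Yes.
Axiom (T2/T3): check pairwise unions and intersections of members of τ.
Counterexample for (T2): {0, 3} ∪ {1, 3} = {0, 1, 3} ∉ τ. Therefore τ is NOT a topology.


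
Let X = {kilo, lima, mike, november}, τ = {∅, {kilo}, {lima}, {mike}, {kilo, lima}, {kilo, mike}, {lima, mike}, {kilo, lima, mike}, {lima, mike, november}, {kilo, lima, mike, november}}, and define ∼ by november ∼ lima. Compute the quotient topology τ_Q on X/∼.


X/∼ = {[kilo], [lima=november], [mike]}; |τ_Q| = 6.

Equivalence classes: [kilo], [lima=november], [mike].
Quotient map π: X → X/∼ sends kilo ↦ [kilo], lima ↦ [lima=november], mike ↦ [mike], november ↦ [lima=november].
For each subset V ⊆ X/∼, compute π^{-1}(V) ⊆ X and check whether π^{-1}(V) ∈ τ. V is open in τ_Q iff π^{-1}(V) ∈ τ.
  V = {}: π^{-1}(V) = ∅ ∈ τ ✓.
  V = {[kilo]}: π^{-1}(V) = {kilo} ∈ τ ✓.
  V = {[lima=november]}: π^{-1}(V) = {lima, november} ∉ τ ✗.
  V = {[kilo], [lima=november]}: π^{-1}(V) = {kilo, lima, november} ∉ τ ✗.
  V = {[mike]}: π^{-1}(V) = {mike} ∈ τ ✓.
  V = {[kilo], [mike]}: π^{-1}(V) = {kilo, mike} ∈ τ ✓.
  V = {[lima=november], [mike]}: π^{-1}(V) = {lima, mike, november} ∈ τ ✓.
  V = {[kilo], [lima=november], [mike]}: π^{-1}(V) = {kilo, lima, mike, november} ∈ τ ✓.
Open sets in the quotient: τ_Q = {{}, {[kilo]}, {[mike]}, {[kilo], [mike]}, {[lima=november], [mike]}, {[kilo], [lima=november], [mike]}} (6 elements).


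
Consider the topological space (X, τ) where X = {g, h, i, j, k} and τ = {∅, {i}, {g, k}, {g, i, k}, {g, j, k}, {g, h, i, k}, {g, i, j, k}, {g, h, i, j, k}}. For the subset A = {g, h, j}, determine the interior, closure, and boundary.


int(A) = ∅, cl(A) = {g, h, j, k}, ∂A = {g, h, j, k}.

Closed sets in (X, τ) are complements of opens:
  closed(X, τ) = {∅, {h}, {j}, {h, i}, {h, j}, {h, i, j}, {g, h, j, k}, {g, h, i, j, k}}.
int(A) = ⋃ {U ∈ τ : U ⊆ A}. Opens contained in A: ∅.
Taking the union of these: int(A) = ∅.
cl(A) = ⋂ {C closed : A ⊆ C}. Closed sets containing A: {g, h, j, k}, {g, h, i, j, k}.
Intersecting these: cl(A) = {g, h, j, k}.
∂A = cl(A) ∖ int(A) = {g, h, j, k} ∖ ∅ = {g, h, j, k}.


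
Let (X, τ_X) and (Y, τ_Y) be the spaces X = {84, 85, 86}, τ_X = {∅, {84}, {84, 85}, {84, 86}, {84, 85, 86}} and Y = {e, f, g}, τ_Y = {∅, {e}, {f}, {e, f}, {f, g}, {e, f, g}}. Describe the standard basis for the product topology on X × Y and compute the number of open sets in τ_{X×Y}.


Basis B = {∅ × ∅, {84} × {e}, {84} × {f}, {84} × {e, f}, {84, 85} × {e}, {84, 86} × {e}, {84} × {f, g}, {84, 85} × {f}, {84, 86} × {f}, {84} × {e, f, g}, {84, 85, 86} × {e}, {84, 85, 86} × {f}, {84, 85} × {e, f}, {84, 86} × {e, f}, {84, 85} × {f, g}, {84, 86} × {f, g}, {84, 85} × {e, f, g}, {84, 86} × {e, f, g}, {84, 85, 86} × {e, f}, {84, 85, 86} × {f, g}, {84, 85, 86} × {e, f, g}}; |τ_{X×Y}| = 70.

Enumerate products U × V with U ∈ τ_X, V ∈ τ_Y (deduplicated):
  ∅ × ∅ = {} (∅)
  {84} × {e} = {(84,e)}
  {84} × {f} = {(84,f)}
  {84} × {e, f} = {(84,e), (84,f)}
  {84, 85} × {e} = {(84,e), (85,e)}
  {84, 86} × {e} = {(84,e), (86,e)}
  {84} × {f, g} = {(84,f), (84,g)}
  {84, 85} × {f} = {(84,f), (85,f)}
  {84, 86} × {f} = {(84,f), (86,f)}
  {84} × {e, f, g} = {(84,e), (84,f), (84,g)}
  {84, 85, 86} × {e} = {(84,e), (85,e), (86,e)}
  {84, 85, 86} × {f} = {(84,f), (85,f), (86,f)}
  {84, 85} × {e, f} = {(84,e), (84,f), (85,e), (85,f)}
  {84, 86} × {e, f} = {(84,e), (84,f), (86,e), (86,f)}
  {84, 85} × {f, g} = {(84,f), (84,g), (85,f), (85,g)}
  {84, 86} × {f, g} = {(84,f), (84,g), (86,f), (86,g)}
  {84, 85} × {e, f, g} = {(84,e), (84,f), (84,g), (85,e), (85,f), (85,g)}
  {84, 86} × {e, f, g} = {(84,e), (84,f), (84,g), (86,e), (86,f), (86,g)}
  {84, 85, 86} × {e, f} = {(84,e), (84,f), (85,e), (85,f), (86,e), (86,f)}
  {84, 85, 86} × {f, g} = {(84,f), (84,g), (85,f), (85,g), (86,f), (86,g)}
  {84, 85, 86} × {e, f, g} = {(84,e), (84,f), (84,g), (85,e), (85,f), (85,g), (86,e), (86,f), (86,g)}
These 21 distinct sets form the basis B.
Close under arbitrary unions to get τ_{X×Y}; counting gives |τ_{X×Y}| = 70.


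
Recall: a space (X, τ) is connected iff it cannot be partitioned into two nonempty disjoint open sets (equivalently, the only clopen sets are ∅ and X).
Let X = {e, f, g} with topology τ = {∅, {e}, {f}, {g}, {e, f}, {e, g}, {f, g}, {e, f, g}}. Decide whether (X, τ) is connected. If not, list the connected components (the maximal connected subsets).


(X, τ) is disconnected; components = [{e}, {f}, {g}].

Find clopen sets (U ∈ τ with X ∖ U ∈ τ):
  U = ∅, X ∖ U = {e, f, g} — both open, so U is clopen.
  U = {e}, X ∖ U = {f, g} — both open, so U is clopen.
  U = {f}, X ∖ U = {e, g} — both open, so U is clopen.
  U = {g}, X ∖ U = {e, f} — both open, so U is clopen.
  U = {e, f}, X ∖ U = {g} — both open, so U is clopen.
  U = {e, g}, X ∖ U = {f} — both open, so U is clopen.
  U = {f, g}, X ∖ U = {e} — both open, so U is clopen.
  U = {e, f, g}, X ∖ U = ∅ — both open, so U is clopen.
Nontrivial clopen(s) exist: e.g. {f}. So (X, τ) is disconnected.
Compute connected components by grouping points that agree on all clopens:
  component: {e}
  component: {f}
  component: {g}


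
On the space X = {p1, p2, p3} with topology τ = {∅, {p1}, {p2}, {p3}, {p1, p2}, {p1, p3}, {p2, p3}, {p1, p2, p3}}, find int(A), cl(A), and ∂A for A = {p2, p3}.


int(A) = {p2, p3}, cl(A) = {p2, p3}, ∂A = ∅.

Closed sets in (X, τ) are complements of opens:
  closed(X, τ) = {∅, {p1}, {p2}, {p3}, {p1, p2}, {p1, p3}, {p2, p3}, {p1, p2, p3}}.
int(A) = ⋃ {U ∈ τ : U ⊆ A}. Opens contained in A: ∅, {p2}, {p3}, {p2, p3}.
Taking the union of these: int(A) = {p2, p3}.
cl(A) = ⋂ {C closed : A ⊆ C}. Closed sets containing A: {p2, p3}, {p1, p2, p3}.
Intersecting these: cl(A) = {p2, p3}.
∂A = cl(A) ∖ int(A) = {p2, p3} ∖ {p2, p3} = ∅.
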